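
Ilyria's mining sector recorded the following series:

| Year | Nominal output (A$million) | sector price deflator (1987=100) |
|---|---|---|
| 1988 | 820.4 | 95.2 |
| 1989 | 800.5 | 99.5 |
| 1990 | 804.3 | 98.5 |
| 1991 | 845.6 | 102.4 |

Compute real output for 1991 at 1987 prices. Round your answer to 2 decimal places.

A$825.78 million

Real output 1991 = 845.6 / 1.024 = 825.78.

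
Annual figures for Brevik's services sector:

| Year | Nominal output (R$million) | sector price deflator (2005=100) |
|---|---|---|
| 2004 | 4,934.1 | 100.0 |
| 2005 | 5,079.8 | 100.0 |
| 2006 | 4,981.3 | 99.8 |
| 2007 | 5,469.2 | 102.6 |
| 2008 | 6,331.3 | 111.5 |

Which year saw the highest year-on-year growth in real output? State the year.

2005: real = 5079.8/1.000 = 5079.80; growth vs 2004 (4934.10) = 2.95%.
2006: real = 4981.3/0.998 = 4991.28; growth vs 2005 (5079.80) = -1.74%.
2007: real = 5469.2/1.026 = 5330.60; growth vs 2006 (4991.28) = 6.80%.
2008: real = 6331.3/1.115 = 5678.30; growth vs 2007 (5330.60) = 6.52%.

2007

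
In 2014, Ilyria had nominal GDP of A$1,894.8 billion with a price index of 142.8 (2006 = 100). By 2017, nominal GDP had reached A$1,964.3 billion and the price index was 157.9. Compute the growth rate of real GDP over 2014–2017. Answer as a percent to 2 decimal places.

-6.25%

Real GDP 2014 = 1894.8 / 1.428 = 1326.89.
Real GDP 2017 = 1964.3 / 1.579 = 1244.02.
Real growth = 1244.02 / 1326.89 − 1 = -0.0625.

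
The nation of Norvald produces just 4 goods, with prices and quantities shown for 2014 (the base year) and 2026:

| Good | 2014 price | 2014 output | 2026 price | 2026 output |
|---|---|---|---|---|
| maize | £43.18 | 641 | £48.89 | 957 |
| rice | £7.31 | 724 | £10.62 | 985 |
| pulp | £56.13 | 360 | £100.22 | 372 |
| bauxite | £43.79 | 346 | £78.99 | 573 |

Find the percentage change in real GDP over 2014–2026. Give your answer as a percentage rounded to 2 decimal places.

Real GDP 2014 = Nominal GDP 2014 = 43.18·641 + 7.31·724 + 56.13·360 + 43.79·346 = 68328.96.
Real GDP 2026 (at 2014 prices) = 43.18·957 + 7.31·985 + 56.13·372 + 43.79·573 = 94495.64.
Real growth = 94495.64/68328.96 − 1 = 0.3830.

38.30%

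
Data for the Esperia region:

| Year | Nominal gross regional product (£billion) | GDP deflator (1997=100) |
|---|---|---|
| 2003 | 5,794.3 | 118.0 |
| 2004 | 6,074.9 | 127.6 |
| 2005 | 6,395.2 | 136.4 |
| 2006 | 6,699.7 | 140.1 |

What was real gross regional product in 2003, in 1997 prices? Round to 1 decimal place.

£4,910.4 billion

Real gross regional product 2003 = 5794.3 / 1.180 = 4910.42.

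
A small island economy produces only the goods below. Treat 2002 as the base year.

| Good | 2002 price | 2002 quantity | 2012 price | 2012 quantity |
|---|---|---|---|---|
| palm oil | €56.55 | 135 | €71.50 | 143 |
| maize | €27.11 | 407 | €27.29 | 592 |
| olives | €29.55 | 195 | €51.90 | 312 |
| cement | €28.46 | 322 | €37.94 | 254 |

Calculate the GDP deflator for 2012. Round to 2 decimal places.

128.65

Nominal GDP 2012 = 71.50·143 + 27.29·592 + 51.90·312 + 37.94·254 = 52209.74.
Real GDP 2012 (at 2002 prices) = 56.55·143 + 27.11·592 + 29.55·312 + 28.46·254 = 40584.21.
Deflator = Nominal/Real × 100 = 52209.74/40584.21 × 100 = 128.645.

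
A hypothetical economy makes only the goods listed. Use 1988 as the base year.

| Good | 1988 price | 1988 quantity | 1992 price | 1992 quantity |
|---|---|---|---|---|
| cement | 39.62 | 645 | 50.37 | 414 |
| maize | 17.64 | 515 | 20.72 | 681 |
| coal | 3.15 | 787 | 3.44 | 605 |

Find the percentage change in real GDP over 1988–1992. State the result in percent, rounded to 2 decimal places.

Real GDP 1988 = Nominal GDP 1988 = 39.62·645 + 17.64·515 + 3.15·787 = 37118.55.
Real GDP 1992 (at 1988 prices) = 39.62·414 + 17.64·681 + 3.15·605 = 30321.27.
Real growth = 30321.27/37118.55 − 1 = -0.1831.

-18.31%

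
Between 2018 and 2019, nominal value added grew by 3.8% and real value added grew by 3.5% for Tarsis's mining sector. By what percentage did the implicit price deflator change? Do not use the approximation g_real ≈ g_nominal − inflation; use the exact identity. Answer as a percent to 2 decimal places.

0.29%

(1 + g_nom) = (1 + g_real)(1 + π), so π = 1.0380 / 1.0350 − 1 = 0.00290.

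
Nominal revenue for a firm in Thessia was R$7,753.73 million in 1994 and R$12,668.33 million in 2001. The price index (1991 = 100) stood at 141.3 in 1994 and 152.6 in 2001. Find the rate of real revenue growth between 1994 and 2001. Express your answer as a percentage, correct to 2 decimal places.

Deflate each year: 1994 → 7753.73/1.413 = 5487.42; 2001 → 12668.33/1.526 = 8301.66.
So real revenue changed by 8301.66/5487.42 − 1 = 0.5129, i.e. 51.29%.

51.29%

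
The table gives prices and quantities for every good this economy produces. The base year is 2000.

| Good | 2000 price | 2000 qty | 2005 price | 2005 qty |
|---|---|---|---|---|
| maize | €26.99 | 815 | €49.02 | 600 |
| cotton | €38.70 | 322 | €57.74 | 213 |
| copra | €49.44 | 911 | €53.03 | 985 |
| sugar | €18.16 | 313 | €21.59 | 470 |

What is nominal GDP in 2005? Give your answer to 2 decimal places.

€104092.47

Nominal GDP 2005 = Σ (p_2005 × q_2005) = 49.02·600 + 57.74·213 + 53.03·985 + 21.59·470 = 104092.47.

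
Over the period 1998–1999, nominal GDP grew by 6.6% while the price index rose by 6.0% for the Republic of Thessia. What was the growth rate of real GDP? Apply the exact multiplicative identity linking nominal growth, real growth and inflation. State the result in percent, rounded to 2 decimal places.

0.57%

(1 + g_nom) = (1 + g_real)(1 + π), so g_real = 1.0660 / 1.0600 − 1 = 0.00566.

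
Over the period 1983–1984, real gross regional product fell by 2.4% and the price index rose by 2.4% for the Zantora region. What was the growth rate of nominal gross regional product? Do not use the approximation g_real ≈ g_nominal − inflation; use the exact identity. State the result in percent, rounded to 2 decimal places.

-0.06%

(1 + g_nom) = (1 + g_real)(1 + π) = 0.9760 × 1.0240 = 0.99942.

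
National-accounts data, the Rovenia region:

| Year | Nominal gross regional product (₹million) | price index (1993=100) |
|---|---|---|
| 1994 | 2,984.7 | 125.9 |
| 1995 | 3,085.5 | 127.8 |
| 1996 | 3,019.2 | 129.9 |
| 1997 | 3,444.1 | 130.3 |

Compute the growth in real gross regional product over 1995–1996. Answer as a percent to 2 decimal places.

-3.73%

Real gross regional product 1995 = 3085.5/1.278 = 2414.32.
Real gross regional product 1996 = 3019.2/1.299 = 2324.25.
Change = 2324.25/2414.32 − 1 = -0.0373.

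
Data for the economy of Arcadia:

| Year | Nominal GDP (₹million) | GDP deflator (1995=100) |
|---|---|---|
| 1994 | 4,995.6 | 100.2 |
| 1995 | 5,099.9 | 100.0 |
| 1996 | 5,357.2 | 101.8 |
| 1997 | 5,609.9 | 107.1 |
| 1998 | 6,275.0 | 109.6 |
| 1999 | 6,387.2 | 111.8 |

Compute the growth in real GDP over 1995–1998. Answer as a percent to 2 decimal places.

Real GDP 1995 = 5099.9/1.000 = 5099.90.
Real GDP 1998 = 6275.0/1.096 = 5725.36.
Change = 5725.36/5099.90 − 1 = 0.1226.

12.26%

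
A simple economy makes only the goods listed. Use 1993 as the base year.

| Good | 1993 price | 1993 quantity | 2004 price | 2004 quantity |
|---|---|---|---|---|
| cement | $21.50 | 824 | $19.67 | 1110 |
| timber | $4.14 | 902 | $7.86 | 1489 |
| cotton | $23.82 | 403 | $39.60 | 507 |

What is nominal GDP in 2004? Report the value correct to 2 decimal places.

Nominal GDP 2004 = Σ (p_2004 × q_2004) = 19.67·1110 + 7.86·1489 + 39.60·507 = 53614.44.

$53614.44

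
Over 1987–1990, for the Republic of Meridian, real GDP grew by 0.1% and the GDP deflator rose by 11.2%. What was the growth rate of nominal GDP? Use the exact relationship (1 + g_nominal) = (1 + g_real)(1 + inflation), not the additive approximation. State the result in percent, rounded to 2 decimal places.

11.31%

(1 + g_nom) = (1 + g_real)(1 + π) = 1.0010 × 1.1120 = 1.11311.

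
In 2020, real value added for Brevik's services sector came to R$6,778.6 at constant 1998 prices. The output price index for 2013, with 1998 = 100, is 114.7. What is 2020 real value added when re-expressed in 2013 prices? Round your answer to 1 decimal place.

R$7,775.1

Real value added in 2013 prices = Real value added in 1998 prices × (P_2013/P_1998) = 6778.6 × 1.147 = 7775.05.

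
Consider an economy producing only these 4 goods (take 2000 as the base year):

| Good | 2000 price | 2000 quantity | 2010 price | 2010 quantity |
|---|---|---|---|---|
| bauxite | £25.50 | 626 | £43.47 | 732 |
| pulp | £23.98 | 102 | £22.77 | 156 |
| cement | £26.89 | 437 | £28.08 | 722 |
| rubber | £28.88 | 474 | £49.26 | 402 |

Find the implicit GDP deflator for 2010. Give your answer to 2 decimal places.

141.21

Nominal GDP 2010 = 43.47·732 + 22.77·156 + 28.08·722 + 49.26·402 = 75448.44.
Real GDP 2010 (at 2000 prices) = 25.50·732 + 23.98·156 + 26.89·722 + 28.88·402 = 53431.22.
Deflator = Nominal/Real × 100 = 75448.44/53431.22 × 100 = 141.207.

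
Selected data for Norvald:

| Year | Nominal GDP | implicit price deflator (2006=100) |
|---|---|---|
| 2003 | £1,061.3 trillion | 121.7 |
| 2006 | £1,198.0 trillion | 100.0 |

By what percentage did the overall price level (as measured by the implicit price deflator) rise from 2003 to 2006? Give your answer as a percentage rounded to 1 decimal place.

Price-level change = 100.0 / 121.7 − 1 = -0.1783.

-17.8%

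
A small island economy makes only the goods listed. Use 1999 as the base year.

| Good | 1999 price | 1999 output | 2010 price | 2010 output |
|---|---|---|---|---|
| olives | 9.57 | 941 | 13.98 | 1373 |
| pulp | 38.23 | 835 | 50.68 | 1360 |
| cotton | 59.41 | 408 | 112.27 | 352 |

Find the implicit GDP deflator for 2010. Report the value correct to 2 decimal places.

148.34

Nominal GDP 2010 = 13.98·1373 + 50.68·1360 + 112.27·352 = 127638.38.
Real GDP 2010 (at 1999 prices) = 9.57·1373 + 38.23·1360 + 59.41·352 = 86044.73.
Deflator = Nominal/Real × 100 = 127638.38/86044.73 × 100 = 148.340.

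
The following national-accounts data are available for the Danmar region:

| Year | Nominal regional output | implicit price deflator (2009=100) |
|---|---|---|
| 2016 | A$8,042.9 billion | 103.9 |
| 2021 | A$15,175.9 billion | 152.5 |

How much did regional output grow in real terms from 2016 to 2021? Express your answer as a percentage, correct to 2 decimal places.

28.55%

Deflate each year: 2016 → 8042.9/1.039 = 7741.00; 2021 → 15175.9/1.525 = 9951.41.
So real regional output changed by 9951.41/7741.00 − 1 = 0.2855, i.e. 28.55%.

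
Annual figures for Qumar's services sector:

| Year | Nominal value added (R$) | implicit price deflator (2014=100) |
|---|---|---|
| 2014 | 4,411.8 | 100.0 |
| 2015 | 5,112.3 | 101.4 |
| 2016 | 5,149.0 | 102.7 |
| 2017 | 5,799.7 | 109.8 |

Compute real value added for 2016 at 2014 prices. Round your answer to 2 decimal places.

Real value added 2016 = 5149.0 / 1.027 = 5013.63.

R$5,013.63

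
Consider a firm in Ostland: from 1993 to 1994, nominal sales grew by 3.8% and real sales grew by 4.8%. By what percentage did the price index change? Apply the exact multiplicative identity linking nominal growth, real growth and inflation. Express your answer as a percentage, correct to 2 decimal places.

(1 + g_nom) = (1 + g_real)(1 + π), so π = 1.0380 / 1.0480 − 1 = -0.00954.

-0.95%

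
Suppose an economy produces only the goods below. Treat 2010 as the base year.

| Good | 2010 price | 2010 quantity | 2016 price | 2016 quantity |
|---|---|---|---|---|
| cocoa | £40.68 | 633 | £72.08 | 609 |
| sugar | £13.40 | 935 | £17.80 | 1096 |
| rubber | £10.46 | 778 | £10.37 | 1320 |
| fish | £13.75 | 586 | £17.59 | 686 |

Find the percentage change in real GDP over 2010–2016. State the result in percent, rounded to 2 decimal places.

15.10%

Real GDP 2010 = Nominal GDP 2010 = 40.68·633 + 13.40·935 + 10.46·778 + 13.75·586 = 54474.82.
Real GDP 2016 (at 2010 prices) = 40.68·609 + 13.40·1096 + 10.46·1320 + 13.75·686 = 62700.22.
Real growth = 62700.22/54474.82 − 1 = 0.1510.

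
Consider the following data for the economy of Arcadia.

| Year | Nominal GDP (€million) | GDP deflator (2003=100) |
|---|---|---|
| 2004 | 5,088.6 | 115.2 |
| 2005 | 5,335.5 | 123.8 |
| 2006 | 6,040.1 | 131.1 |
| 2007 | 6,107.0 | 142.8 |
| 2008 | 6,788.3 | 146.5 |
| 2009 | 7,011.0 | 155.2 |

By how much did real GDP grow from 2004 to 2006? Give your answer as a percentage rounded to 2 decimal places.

4.30%

Real GDP 2004 = 5088.6/1.152 = 4417.19.
Real GDP 2006 = 6040.1/1.311 = 4607.25.
Change = 4607.25/4417.19 − 1 = 0.0430.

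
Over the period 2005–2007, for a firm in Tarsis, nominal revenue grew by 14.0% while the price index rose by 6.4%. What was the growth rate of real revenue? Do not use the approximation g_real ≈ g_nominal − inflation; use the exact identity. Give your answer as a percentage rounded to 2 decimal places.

7.14%

(1 + g_nom) = (1 + g_real)(1 + π), so g_real = 1.1400 / 1.0640 − 1 = 0.07143.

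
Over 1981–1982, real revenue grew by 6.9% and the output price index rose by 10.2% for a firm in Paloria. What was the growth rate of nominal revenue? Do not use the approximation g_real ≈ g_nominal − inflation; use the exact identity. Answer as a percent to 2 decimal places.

17.80%

(1 + g_nom) = (1 + g_real)(1 + π) = 1.0690 × 1.1020 = 1.17804.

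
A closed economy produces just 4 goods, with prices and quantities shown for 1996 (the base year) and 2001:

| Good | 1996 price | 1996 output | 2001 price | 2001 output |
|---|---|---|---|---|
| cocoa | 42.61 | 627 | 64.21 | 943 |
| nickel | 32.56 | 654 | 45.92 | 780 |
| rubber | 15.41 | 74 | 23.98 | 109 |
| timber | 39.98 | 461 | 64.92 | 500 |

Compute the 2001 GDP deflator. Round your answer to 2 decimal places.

Nominal GDP 2001 = 64.21·943 + 45.92·780 + 23.98·109 + 64.92·500 = 131441.45.
Real GDP 2001 (at 1996 prices) = 42.61·943 + 32.56·780 + 15.41·109 + 39.98·500 = 87247.72.
Deflator = Nominal/Real × 100 = 131441.45/87247.72 × 100 = 150.653.

150.65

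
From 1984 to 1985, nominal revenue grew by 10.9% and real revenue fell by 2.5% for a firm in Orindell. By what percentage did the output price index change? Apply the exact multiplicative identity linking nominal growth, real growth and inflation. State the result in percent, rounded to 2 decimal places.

(1 + g_nom) = (1 + g_real)(1 + π), so π = 1.1090 / 0.9750 − 1 = 0.13744.

13.74%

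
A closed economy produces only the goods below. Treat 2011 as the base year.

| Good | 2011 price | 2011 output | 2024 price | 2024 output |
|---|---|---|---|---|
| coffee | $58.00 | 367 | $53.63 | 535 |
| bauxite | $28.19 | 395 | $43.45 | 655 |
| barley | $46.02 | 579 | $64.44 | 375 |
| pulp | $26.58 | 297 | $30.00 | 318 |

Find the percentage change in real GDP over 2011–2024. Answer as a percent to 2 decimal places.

12.31%

Real GDP 2011 = Nominal GDP 2011 = 58.00·367 + 28.19·395 + 46.02·579 + 26.58·297 = 66960.89.
Real GDP 2024 (at 2011 prices) = 58.00·535 + 28.19·655 + 46.02·375 + 26.58·318 = 75204.39.
Real growth = 75204.39/66960.89 − 1 = 0.1231.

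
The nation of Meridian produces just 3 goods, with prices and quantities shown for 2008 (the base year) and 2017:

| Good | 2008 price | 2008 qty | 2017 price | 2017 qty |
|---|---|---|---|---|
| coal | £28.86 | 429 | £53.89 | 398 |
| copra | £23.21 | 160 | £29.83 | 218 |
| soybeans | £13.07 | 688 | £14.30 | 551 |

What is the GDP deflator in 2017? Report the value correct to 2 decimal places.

150.88

Nominal GDP 2017 = 53.89·398 + 29.83·218 + 14.30·551 = 35830.46.
Real GDP 2017 (at 2008 prices) = 28.86·398 + 23.21·218 + 13.07·551 = 23747.63.
Deflator = Nominal/Real × 100 = 35830.46/23747.63 × 100 = 150.880.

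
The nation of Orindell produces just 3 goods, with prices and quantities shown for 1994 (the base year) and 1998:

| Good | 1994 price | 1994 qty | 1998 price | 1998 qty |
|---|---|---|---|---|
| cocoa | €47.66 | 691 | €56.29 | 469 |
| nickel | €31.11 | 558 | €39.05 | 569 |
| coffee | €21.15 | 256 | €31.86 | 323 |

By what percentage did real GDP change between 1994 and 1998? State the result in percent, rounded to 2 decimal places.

Real GDP 1994 = Nominal GDP 1994 = 47.66·691 + 31.11·558 + 21.15·256 = 55706.84.
Real GDP 1998 (at 1994 prices) = 47.66·469 + 31.11·569 + 21.15·323 = 46885.58.
Real growth = 46885.58/55706.84 − 1 = -0.1584.

-15.84%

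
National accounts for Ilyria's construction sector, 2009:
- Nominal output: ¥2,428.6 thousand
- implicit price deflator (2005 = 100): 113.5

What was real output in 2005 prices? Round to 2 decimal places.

¥2,139.74 thousand

Real output = Nominal / (implicit price deflator/100) = 2428.6 / 1.135 = 2139.74.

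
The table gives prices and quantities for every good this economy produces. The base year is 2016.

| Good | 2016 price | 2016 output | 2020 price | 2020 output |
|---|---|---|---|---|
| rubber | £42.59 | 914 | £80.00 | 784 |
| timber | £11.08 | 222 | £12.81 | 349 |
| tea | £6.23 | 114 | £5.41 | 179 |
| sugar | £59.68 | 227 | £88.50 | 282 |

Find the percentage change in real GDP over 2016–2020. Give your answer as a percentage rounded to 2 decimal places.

Real GDP 2016 = Nominal GDP 2016 = 42.59·914 + 11.08·222 + 6.23·114 + 59.68·227 = 55644.60.
Real GDP 2020 (at 2016 prices) = 42.59·784 + 11.08·349 + 6.23·179 + 59.68·282 = 55202.41.
Real growth = 55202.41/55644.60 − 1 = -0.0079.

-0.79%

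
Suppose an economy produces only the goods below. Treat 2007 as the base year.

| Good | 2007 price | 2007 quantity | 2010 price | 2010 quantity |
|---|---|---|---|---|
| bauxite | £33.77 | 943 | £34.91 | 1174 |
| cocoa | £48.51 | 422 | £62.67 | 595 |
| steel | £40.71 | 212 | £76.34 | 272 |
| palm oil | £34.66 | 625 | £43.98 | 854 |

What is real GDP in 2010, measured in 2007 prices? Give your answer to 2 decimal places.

£109182.19

Real GDP 2010 = Σ (p_2007 × q_2010) = 33.77·1174 + 48.51·595 + 40.71·272 + 34.66·854 = 109182.19.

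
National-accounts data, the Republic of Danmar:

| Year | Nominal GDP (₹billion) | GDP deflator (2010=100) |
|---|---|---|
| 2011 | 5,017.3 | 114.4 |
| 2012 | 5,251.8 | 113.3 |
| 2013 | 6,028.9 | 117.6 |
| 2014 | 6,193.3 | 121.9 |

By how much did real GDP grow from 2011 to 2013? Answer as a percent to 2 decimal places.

16.89%

Real GDP 2011 = 5017.3/1.144 = 4385.75.
Real GDP 2013 = 6028.9/1.176 = 5126.62.
Change = 5126.62/4385.75 − 1 = 0.1689.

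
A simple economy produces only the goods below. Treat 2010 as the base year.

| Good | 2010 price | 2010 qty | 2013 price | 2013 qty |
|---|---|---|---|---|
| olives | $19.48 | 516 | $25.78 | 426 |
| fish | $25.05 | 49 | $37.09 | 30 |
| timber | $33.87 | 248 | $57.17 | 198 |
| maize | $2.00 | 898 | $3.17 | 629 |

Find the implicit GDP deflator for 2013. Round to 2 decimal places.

149.34

Nominal GDP 2013 = 25.78·426 + 37.09·30 + 57.17·198 + 3.17·629 = 25408.57.
Real GDP 2013 (at 2010 prices) = 19.48·426 + 25.05·30 + 33.87·198 + 2.00·629 = 17014.24.
Deflator = Nominal/Real × 100 = 25408.57/17014.24 × 100 = 149.337.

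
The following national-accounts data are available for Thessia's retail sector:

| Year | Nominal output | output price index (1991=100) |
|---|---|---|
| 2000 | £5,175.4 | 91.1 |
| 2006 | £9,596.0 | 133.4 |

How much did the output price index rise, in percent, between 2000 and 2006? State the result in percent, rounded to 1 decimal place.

46.4%

Price-level change = 133.4 / 91.1 − 1 = 0.4643.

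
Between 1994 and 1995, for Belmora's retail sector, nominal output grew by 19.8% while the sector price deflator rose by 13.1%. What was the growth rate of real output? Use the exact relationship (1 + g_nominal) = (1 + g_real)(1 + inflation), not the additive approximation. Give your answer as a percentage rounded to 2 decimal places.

(1 + g_nom) = (1 + g_real)(1 + π), so g_real = 1.1980 / 1.1310 − 1 = 0.05924.

5.92%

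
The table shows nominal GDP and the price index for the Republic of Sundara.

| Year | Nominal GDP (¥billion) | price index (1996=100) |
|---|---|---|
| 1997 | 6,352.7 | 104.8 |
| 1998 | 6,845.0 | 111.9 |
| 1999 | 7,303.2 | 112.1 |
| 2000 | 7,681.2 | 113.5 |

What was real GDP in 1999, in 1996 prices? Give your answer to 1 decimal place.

Real GDP 1999 = 7303.2 / 1.121 = 6514.90.

¥6,514.9 billion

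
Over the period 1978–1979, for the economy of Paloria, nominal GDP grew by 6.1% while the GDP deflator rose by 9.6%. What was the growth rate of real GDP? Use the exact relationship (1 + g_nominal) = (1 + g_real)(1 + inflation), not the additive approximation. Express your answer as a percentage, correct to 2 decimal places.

(1 + g_nom) = (1 + g_real)(1 + π), so g_real = 1.0610 / 1.0960 − 1 = -0.03193.

-3.19%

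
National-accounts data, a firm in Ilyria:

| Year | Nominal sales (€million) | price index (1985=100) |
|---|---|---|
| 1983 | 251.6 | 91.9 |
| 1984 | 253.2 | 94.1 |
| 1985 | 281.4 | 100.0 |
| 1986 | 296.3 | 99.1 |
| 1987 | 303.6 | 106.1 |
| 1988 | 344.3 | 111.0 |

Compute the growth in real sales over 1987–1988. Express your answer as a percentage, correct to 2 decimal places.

Real sales 1987 = 303.6/1.061 = 286.15.
Real sales 1988 = 344.3/1.110 = 310.18.
Change = 310.18/286.15 − 1 = 0.0840.

8.40%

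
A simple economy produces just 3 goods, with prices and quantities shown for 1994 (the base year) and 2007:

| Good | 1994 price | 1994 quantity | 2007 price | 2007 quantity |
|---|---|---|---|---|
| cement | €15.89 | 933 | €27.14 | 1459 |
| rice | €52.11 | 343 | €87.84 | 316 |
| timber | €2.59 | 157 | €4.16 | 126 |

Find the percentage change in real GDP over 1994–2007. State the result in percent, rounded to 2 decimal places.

20.75%

Real GDP 1994 = Nominal GDP 1994 = 15.89·933 + 52.11·343 + 2.59·157 = 33105.73.
Real GDP 2007 (at 1994 prices) = 15.89·1459 + 52.11·316 + 2.59·126 = 39976.61.
Real growth = 39976.61/33105.73 − 1 = 0.2075.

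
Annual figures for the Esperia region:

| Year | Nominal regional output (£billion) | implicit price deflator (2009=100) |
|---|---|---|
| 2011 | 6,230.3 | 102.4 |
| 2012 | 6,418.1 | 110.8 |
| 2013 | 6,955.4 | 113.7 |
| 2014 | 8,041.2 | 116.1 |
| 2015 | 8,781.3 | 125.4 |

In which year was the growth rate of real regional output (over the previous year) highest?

2012: real = 6418.1/1.108 = 5792.51; growth vs 2011 (6084.28) = -4.80%.
2013: real = 6955.4/1.137 = 6117.33; growth vs 2012 (5792.51) = 5.61%.
2014: real = 8041.2/1.161 = 6926.10; growth vs 2013 (6117.33) = 13.22%.
2015: real = 8781.3/1.254 = 7002.63; growth vs 2014 (6926.10) = 1.10%.

2014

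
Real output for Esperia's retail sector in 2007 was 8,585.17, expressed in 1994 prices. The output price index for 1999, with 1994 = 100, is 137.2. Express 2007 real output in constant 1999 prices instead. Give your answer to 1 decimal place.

11,778.9

Real output in 1999 prices = Real output in 1994 prices × (P_1999/P_1994) = 8585.17 × 1.372 = 11778.85.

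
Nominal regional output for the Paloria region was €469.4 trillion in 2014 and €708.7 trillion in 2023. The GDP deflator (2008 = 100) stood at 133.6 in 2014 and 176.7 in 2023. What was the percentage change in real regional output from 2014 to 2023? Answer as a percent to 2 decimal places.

14.15%

Deflate each year: 2014 → 469.4/1.336 = 351.35; 2023 → 708.7/1.767 = 401.08.
So real regional output changed by 401.08/351.35 − 1 = 0.1415, i.e. 14.15%.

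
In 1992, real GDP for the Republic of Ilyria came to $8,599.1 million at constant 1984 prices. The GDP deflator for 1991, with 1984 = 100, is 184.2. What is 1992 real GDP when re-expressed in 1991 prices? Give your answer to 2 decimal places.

Real GDP in 1991 prices = Real GDP in 1984 prices × (P_1991/P_1984) = 8599.1 × 1.842 = 15839.54.

$15,839.54 million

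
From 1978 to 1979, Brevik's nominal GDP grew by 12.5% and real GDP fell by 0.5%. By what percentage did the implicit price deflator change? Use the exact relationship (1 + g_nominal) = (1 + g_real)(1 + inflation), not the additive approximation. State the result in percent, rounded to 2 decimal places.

13.07%

(1 + g_nom) = (1 + g_real)(1 + π), so π = 1.1250 / 0.9950 − 1 = 0.13065.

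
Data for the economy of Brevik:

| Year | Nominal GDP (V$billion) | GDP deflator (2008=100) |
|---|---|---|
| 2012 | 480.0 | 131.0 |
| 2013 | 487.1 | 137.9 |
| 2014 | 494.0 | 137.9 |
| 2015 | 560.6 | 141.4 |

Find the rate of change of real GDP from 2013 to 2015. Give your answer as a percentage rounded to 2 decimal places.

Real GDP 2013 = 487.1/1.379 = 353.23.
Real GDP 2015 = 560.6/1.414 = 396.46.
Change = 396.46/353.23 − 1 = 0.1224.

12.24%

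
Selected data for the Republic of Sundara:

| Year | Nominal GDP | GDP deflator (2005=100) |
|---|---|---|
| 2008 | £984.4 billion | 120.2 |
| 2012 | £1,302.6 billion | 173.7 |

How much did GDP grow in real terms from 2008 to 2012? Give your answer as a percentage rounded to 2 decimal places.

-8.43%

Deflate each year: 2008 → 984.4/1.202 = 818.97; 2012 → 1302.6/1.737 = 749.91.
So real GDP changed by 749.91/818.97 − 1 = -0.0843, i.e. -8.43%.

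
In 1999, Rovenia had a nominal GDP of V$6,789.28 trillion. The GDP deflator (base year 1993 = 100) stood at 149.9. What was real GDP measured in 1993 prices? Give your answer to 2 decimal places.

Real GDP = Nominal / (GDP deflator/100) = 6789.28 / 1.499 = 4529.21.

V$4,529.21 trillion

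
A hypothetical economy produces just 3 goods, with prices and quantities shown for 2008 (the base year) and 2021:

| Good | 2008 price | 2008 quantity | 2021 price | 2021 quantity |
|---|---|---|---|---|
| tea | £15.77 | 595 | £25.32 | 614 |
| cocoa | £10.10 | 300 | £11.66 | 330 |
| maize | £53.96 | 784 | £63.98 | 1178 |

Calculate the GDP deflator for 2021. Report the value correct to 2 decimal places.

Nominal GDP 2021 = 25.32·614 + 11.66·330 + 63.98·1178 = 94762.72.
Real GDP 2021 (at 2008 prices) = 15.77·614 + 10.10·330 + 53.96·1178 = 76580.66.
Deflator = Nominal/Real × 100 = 94762.72/76580.66 × 100 = 123.742.

123.74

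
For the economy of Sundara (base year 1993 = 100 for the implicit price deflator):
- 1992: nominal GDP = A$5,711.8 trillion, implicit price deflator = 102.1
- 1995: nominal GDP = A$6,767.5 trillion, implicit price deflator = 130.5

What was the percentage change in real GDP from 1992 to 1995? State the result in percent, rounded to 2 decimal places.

Real GDP 1992 = 5711.8 / 1.021 = 5594.32.
Real GDP 1995 = 6767.5 / 1.305 = 5185.82.
Real growth = 5185.82 / 5594.32 − 1 = -0.0730.

-7.30%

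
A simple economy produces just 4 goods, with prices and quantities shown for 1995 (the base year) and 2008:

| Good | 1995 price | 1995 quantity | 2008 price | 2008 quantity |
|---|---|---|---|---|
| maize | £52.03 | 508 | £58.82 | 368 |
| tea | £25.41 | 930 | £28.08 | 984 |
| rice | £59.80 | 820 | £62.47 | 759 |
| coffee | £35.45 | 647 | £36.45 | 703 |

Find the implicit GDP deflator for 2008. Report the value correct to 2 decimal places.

Nominal GDP 2008 = 58.82·368 + 28.08·984 + 62.47·759 + 36.45·703 = 122315.56.
Real GDP 2008 (at 1995 prices) = 52.03·368 + 25.41·984 + 59.80·759 + 35.45·703 = 114460.03.
Deflator = Nominal/Real × 100 = 122315.56/114460.03 × 100 = 106.863.

106.86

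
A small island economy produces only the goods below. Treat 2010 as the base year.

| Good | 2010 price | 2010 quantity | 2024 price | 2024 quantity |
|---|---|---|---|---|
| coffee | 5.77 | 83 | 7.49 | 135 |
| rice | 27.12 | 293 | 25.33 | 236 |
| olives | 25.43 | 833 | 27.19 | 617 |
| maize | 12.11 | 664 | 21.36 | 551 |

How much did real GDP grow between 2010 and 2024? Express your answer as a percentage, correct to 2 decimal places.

-21.53%

Real GDP 2010 = Nominal GDP 2010 = 5.77·83 + 27.12·293 + 25.43·833 + 12.11·664 = 37649.30.
Real GDP 2024 (at 2010 prices) = 5.77·135 + 27.12·236 + 25.43·617 + 12.11·551 = 29542.19.
Real growth = 29542.19/37649.30 − 1 = -0.2153.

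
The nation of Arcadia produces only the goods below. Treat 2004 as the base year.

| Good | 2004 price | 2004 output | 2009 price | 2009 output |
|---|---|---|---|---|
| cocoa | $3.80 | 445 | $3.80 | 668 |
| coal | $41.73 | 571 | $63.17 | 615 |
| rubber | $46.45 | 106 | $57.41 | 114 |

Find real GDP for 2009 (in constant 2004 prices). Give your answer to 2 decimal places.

$33497.65

Real GDP 2009 = Σ (p_2004 × q_2009) = 3.80·668 + 41.73·615 + 46.45·114 = 33497.65.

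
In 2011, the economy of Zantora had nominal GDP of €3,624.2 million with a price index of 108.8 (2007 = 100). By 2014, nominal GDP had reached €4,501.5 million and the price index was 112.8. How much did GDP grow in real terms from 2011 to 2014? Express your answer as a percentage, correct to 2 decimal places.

19.80%

Deflate each year: 2011 → 3624.2/1.088 = 3331.07; 2014 → 4501.5/1.128 = 3990.69.
So real GDP changed by 3990.69/3331.07 − 1 = 0.1980, i.e. 19.80%.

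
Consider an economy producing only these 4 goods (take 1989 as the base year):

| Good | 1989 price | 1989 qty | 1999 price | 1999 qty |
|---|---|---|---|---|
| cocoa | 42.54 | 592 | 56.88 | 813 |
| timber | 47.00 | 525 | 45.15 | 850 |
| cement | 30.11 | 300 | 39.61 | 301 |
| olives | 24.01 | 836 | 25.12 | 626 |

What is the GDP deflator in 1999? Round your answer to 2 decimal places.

113.83

Nominal GDP 1999 = 56.88·813 + 45.15·850 + 39.61·301 + 25.12·626 = 112268.67.
Real GDP 1999 (at 1989 prices) = 42.54·813 + 47.00·850 + 30.11·301 + 24.01·626 = 98628.39.
Deflator = Nominal/Real × 100 = 112268.67/98628.39 × 100 = 113.830.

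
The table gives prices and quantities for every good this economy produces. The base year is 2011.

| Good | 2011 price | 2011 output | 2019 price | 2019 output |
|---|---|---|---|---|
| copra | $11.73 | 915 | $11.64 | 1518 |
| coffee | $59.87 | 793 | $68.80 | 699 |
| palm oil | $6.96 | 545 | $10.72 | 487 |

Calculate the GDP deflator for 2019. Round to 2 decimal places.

112.59

Nominal GDP 2019 = 11.64·1518 + 68.80·699 + 10.72·487 = 70981.36.
Real GDP 2019 (at 2011 prices) = 11.73·1518 + 59.87·699 + 6.96·487 = 63044.79.
Deflator = Nominal/Real × 100 = 70981.36/63044.79 × 100 = 112.589.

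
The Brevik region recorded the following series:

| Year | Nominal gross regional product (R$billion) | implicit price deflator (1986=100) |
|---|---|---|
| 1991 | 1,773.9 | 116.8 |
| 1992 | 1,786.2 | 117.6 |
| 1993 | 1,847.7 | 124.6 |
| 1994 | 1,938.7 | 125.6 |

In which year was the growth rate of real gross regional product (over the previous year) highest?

1994

1992: real = 1786.2/1.176 = 1518.88; growth vs 1991 (1518.75) = 0.01%.
1993: real = 1847.7/1.246 = 1482.91; growth vs 1992 (1518.88) = -2.37%.
1994: real = 1938.7/1.256 = 1543.55; growth vs 1993 (1482.91) = 4.09%.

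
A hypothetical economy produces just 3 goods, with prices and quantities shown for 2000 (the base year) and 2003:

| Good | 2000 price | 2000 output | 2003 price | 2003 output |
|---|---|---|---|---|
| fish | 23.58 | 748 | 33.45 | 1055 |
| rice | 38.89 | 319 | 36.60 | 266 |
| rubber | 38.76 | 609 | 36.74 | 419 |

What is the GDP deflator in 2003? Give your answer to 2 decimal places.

Nominal GDP 2003 = 33.45·1055 + 36.60·266 + 36.74·419 = 60419.41.
Real GDP 2003 (at 2000 prices) = 23.58·1055 + 38.89·266 + 38.76·419 = 51462.08.
Deflator = Nominal/Real × 100 = 60419.41/51462.08 × 100 = 117.406.

117.41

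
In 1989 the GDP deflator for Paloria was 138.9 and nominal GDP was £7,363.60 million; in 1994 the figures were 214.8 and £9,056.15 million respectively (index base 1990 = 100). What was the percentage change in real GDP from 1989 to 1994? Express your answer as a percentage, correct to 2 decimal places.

Real GDP 1989 = 7363.60 / 1.389 = 5301.37.
Real GDP 1994 = 9056.15 / 2.148 = 4216.08.
Real growth = 4216.08 / 5301.37 − 1 = -0.2047.

-20.47%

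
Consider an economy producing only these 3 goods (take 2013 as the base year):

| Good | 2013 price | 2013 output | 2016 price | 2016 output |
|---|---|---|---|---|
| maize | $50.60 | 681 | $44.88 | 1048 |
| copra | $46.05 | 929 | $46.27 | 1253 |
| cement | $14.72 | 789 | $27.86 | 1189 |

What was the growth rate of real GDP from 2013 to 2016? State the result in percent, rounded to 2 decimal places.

44.32%

Real GDP 2013 = Nominal GDP 2013 = 50.60·681 + 46.05·929 + 14.72·789 = 88853.13.
Real GDP 2016 (at 2013 prices) = 50.60·1048 + 46.05·1253 + 14.72·1189 = 128231.53.
Real growth = 128231.53/88853.13 − 1 = 0.4432.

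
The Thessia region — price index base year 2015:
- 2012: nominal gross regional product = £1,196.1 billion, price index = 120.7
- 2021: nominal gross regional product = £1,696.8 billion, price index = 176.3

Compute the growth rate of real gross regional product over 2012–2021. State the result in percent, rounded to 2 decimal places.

-2.88%

Real gross regional product 2012 = 1196.1 / 1.207 = 990.97.
Real gross regional product 2021 = 1696.8 / 1.763 = 962.45.
Real growth = 962.45 / 990.97 − 1 = -0.0288.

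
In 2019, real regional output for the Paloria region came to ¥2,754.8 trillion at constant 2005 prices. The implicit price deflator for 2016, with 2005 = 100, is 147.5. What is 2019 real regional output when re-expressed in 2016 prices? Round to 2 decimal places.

¥4,063.33 trillion

Real regional output in 2016 prices = Real regional output in 2005 prices × (P_2016/P_2005) = 2754.8 × 1.475 = 4063.33.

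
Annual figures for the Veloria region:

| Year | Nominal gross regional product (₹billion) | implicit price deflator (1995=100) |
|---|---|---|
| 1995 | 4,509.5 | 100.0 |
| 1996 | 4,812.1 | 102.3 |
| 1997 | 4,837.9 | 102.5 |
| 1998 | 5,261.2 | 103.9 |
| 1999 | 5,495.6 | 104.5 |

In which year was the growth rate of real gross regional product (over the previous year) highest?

1998

1996: real = 4812.1/1.023 = 4703.91; growth vs 1995 (4509.50) = 4.31%.
1997: real = 4837.9/1.025 = 4719.90; growth vs 1996 (4703.91) = 0.34%.
1998: real = 5261.2/1.039 = 5063.72; growth vs 1997 (4719.90) = 7.28%.
1999: real = 5495.6/1.045 = 5258.95; growth vs 1998 (5063.72) = 3.86%.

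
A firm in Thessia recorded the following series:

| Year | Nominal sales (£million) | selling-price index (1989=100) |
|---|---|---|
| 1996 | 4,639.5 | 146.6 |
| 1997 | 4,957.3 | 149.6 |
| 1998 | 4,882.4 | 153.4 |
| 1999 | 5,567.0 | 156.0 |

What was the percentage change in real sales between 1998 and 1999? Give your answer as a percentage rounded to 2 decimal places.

12.12%

Real sales 1998 = 4882.4/1.534 = 3182.79.
Real sales 1999 = 5567.0/1.560 = 3568.59.
Change = 3568.59/3182.79 − 1 = 0.1212.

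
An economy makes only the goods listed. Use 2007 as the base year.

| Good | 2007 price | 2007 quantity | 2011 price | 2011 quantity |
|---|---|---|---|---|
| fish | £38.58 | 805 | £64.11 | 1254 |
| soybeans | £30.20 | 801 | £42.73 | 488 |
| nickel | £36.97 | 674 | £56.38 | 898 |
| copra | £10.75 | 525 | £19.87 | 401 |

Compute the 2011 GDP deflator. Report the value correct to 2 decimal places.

Nominal GDP 2011 = 64.11·1254 + 42.73·488 + 56.38·898 + 19.87·401 = 159843.29.
Real GDP 2011 (at 2007 prices) = 38.58·1254 + 30.20·488 + 36.97·898 + 10.75·401 = 100626.73.
Deflator = Nominal/Real × 100 = 159843.29/100626.73 × 100 = 158.848.

158.85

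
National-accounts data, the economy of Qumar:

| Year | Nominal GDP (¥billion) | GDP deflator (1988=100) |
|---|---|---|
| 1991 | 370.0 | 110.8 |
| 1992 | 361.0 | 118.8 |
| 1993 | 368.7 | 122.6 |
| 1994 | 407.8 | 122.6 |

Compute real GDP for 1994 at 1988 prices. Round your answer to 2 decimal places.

Real GDP 1994 = 407.8 / 1.226 = 332.63.

¥332.63 billion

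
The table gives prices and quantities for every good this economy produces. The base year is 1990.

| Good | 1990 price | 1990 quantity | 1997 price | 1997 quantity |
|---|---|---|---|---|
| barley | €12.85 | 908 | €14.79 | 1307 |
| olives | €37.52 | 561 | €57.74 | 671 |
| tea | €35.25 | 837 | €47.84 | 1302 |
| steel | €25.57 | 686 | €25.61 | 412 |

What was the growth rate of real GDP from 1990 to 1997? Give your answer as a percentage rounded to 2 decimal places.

Real GDP 1990 = Nominal GDP 1990 = 12.85·908 + 37.52·561 + 35.25·837 + 25.57·686 = 79761.79.
Real GDP 1997 (at 1990 prices) = 12.85·1307 + 37.52·671 + 35.25·1302 + 25.57·412 = 98401.21.
Real growth = 98401.21/79761.79 − 1 = 0.2337.

23.37%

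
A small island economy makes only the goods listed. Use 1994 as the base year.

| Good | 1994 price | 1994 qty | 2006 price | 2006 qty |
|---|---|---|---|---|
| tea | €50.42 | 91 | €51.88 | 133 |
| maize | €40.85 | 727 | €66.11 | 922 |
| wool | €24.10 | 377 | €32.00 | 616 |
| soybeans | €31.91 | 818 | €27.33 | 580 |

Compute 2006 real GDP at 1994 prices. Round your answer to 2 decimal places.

€77722.96

Real GDP 2006 = Σ (p_1994 × q_2006) = 50.42·133 + 40.85·922 + 24.10·616 + 31.91·580 = 77722.96.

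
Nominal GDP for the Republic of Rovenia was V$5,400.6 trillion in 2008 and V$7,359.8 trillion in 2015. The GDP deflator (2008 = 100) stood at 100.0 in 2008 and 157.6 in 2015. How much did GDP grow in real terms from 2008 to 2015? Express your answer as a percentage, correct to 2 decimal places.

-13.53%

Deflate each year: 2008 → 5400.6/1.000 = 5400.60; 2015 → 7359.8/1.576 = 4669.92.
So real GDP changed by 4669.92/5400.60 − 1 = -0.1353, i.e. -13.53%.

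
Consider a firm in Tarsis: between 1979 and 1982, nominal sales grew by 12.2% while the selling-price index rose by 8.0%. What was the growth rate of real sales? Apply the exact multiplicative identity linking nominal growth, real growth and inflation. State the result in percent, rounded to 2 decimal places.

3.89%

(1 + g_nom) = (1 + g_real)(1 + π), so g_real = 1.1220 / 1.0800 − 1 = 0.03889.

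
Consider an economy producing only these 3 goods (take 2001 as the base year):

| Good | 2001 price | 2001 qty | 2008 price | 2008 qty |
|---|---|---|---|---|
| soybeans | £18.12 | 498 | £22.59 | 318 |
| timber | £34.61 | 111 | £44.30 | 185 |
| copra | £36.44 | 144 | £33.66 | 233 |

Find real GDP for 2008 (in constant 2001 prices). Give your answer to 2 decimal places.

£20655.53

Real GDP 2008 = Σ (p_2001 × q_2008) = 18.12·318 + 34.61·185 + 36.44·233 = 20655.53.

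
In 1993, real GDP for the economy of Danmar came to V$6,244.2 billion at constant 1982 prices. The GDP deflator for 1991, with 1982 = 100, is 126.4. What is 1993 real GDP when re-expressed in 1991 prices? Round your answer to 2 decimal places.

V$7,892.67 billion

Real GDP in 1991 prices = Real GDP in 1982 prices × (P_1991/P_1982) = 6244.2 × 1.264 = 7892.67.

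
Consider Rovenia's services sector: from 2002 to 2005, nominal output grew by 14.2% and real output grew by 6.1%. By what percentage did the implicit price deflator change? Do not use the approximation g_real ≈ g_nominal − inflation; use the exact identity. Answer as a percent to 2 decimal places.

7.63%

(1 + g_nom) = (1 + g_real)(1 + π), so π = 1.1420 / 1.0610 − 1 = 0.07634.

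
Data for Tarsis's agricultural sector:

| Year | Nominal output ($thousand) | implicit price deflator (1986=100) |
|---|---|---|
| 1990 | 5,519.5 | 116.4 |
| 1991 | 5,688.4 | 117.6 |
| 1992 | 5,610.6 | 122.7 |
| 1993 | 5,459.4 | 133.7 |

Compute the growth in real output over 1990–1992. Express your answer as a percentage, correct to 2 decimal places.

Real output 1990 = 5519.5/1.164 = 4741.84.
Real output 1992 = 5610.6/1.227 = 4572.62.
Change = 4572.62/4741.84 − 1 = -0.0357.

-3.57%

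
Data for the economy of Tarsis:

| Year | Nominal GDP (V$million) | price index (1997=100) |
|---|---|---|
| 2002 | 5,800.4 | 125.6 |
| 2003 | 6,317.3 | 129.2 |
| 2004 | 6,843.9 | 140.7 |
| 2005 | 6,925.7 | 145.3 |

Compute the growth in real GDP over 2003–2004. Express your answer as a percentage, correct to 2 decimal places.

Real GDP 2003 = 6317.3/1.292 = 4889.55.
Real GDP 2004 = 6843.9/1.407 = 4864.18.
Change = 4864.18/4889.55 − 1 = -0.0052.

-0.52%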